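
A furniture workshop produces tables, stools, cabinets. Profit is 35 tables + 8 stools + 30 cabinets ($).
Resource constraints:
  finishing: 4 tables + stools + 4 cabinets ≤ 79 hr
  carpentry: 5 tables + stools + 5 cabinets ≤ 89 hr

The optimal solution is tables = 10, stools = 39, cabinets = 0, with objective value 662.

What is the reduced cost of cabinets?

Both finishing and carpentry are binding at x*.
The binding rows give the dual system: 4·y_finishing + 5·y_carpentry = 35 and 1·y_finishing + 1·y_carpentry = 8.
This yields shadow prices y_finishing = 5, y_carpentry = 3.
Reduced cost of cabinets: c₃ − yᵀa₃ = 30 − (5·4 + 3·5) = 30 − 35 = -5.

-5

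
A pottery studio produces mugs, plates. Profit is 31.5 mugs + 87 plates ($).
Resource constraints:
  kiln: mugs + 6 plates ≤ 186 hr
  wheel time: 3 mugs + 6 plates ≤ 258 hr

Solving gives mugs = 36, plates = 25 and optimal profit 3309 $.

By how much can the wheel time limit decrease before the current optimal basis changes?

Binding constraints: kiln, wheel time. The basis is B = [[1,6],[3,6]] with det -12.
Per unit decrease in wheel time, x* moves by d = (-0.5, 0.0833).
The basis stays optimal until mugs reaches 0; allowable decrease = 72 hr.

72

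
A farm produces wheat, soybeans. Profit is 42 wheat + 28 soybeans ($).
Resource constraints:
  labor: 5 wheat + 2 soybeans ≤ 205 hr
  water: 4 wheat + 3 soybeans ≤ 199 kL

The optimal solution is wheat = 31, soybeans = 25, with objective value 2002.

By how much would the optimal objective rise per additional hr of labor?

2

Both labor and water are binding at x*.
From A_Bᵀ y = c: 5·y_labor + 4·y_water = 42; 2·y_labor + 3·y_water = 28.
This yields shadow prices y_labor = 2, y_water = 8.
Shadow price of labor = 2.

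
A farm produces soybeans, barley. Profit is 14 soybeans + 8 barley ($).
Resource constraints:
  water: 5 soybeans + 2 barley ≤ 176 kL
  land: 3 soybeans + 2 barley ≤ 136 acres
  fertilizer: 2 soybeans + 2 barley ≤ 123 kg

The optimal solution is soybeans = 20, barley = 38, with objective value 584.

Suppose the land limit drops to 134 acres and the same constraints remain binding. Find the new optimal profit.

578

At the optimum: water uses 176 of 176 (binding); land uses 136 of 136 (binding); fertilizer uses 116 of 123 (slack = 7).
By complementary slackness, y = 0 for the non-binding constraint.
From A_Bᵀ y = c: 5·y_water + 3·y_land = 14; 2·y_water + 2·y_land = 8.
Solving: y_water = 1, y_land = 3.
Δz = y_land·Δb = 3 × (-2) = -6, so new z* = 584 − 6 = 578.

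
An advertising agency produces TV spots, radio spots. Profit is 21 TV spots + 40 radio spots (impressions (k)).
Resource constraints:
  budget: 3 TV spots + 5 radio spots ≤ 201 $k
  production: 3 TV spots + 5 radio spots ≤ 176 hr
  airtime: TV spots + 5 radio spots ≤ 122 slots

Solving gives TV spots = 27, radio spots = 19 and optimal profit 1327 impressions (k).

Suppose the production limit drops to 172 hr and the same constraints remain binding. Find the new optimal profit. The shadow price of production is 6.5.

1301

Δb = -4, so new z* = 1327 + (6.5)·(-4) = 1327 − 26 = 1301.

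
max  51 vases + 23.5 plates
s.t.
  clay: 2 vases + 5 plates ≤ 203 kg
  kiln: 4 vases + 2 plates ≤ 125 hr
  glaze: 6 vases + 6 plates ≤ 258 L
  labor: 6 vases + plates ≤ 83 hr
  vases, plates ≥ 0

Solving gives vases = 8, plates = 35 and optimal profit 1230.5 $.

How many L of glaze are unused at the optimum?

glaze used = 6·8 + 6·35 = 258; slack = 258 − 258 = 0.

0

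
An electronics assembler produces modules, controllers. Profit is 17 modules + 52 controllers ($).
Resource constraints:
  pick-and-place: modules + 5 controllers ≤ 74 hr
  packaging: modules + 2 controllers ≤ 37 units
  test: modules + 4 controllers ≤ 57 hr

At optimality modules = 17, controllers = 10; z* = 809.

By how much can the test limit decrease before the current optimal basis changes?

20

Binding constraints: packaging, test. The basis is B = [[1,2],[1,4]] with det 2.
Per unit decrease in test, x* moves by d = (1, -0.5).
The basis stays optimal until controllers reaches 0; allowable decrease = 20 hr.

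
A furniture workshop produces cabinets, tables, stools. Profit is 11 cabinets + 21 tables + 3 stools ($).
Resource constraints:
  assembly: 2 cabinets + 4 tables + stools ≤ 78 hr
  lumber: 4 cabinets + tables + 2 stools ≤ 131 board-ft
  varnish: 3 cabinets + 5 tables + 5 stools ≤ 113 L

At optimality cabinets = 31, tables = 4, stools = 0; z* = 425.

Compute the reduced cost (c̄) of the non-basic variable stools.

At the optimum: assembly uses 78 of 78 (binding); lumber uses 128 of 131 (slack = 3); varnish uses 113 of 113 (binding).
By complementary slackness, y = 0 for the non-binding constraint.
Dual feasibility on the basic columns requires 2·y_assembly + 3·y_varnish = 11, 4·y_assembly + 5·y_varnish = 21.
→ y_assembly = 4 and y_varnish = 1.
Reduced cost of stools: c₃ − yᵀa₃ = 3 − (4·1 + 1·5) = 3 − 9 = -6.

-6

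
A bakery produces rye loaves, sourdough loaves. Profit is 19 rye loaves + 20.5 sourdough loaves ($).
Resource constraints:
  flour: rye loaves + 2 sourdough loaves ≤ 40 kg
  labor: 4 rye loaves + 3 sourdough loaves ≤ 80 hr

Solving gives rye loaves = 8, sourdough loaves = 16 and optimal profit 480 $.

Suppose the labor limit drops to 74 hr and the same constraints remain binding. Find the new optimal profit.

Check each constraint at x*: flour 40/40 (tight); labor 80/80 (tight).
The binding rows give the dual system: 1·y_flour + 4·y_labor = 19 and 2·y_flour + 3·y_labor = 20.5.
→ y_flour = 5 and y_labor = 3.5.
Δz = y_labor·Δb = 3.5 × (-6) = -21, so new z* = 480 − 21 = 459.

459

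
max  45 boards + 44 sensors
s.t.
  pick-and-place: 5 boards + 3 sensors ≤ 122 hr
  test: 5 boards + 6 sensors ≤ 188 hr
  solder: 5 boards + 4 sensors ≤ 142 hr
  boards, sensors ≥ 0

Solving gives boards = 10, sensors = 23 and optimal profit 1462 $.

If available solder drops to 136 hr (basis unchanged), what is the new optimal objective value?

1432

At the optimum: pick-and-place uses 119 of 122 (slack = 3); test uses 188 of 188 (binding); solder uses 142 of 142 (binding).
Since pick-and-place is not tight, its dual is 0.
From A_Bᵀ y = c: 5·y_test + 5·y_solder = 45; 6·y_test + 4·y_solder = 44.
This yields shadow prices y_test = 4, y_solder = 5.
Δz = y_solder·Δb = 5 × (-6) = -30, so new z* = 1462 − 30 = 1432.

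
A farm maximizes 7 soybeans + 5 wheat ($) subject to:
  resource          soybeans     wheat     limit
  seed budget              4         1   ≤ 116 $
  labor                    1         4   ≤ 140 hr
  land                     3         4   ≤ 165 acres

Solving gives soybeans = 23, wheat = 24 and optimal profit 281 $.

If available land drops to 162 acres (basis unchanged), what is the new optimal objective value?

278

Check each constraint at x*: seed budget 116/116 (tight); labor 119/140 (slack 21); land 165/165 (tight).
Since labor is not tight, its dual is 0.
Dual feasibility on the basic columns requires 4·y_seed budget + 3·y_land = 7, 1·y_seed budget + 4·y_land = 5.
Solving: y_seed budget = 1, y_land = 1.
Δz = y_land·Δb = 1 × (-3) = -3, so new z* = 281 − 3 = 278.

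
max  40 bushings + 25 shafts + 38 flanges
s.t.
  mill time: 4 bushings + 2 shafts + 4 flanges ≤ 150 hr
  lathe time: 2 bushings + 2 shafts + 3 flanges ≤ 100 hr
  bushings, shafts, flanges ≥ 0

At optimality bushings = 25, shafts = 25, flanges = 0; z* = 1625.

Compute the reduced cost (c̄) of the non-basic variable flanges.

-7

Both mill time and lathe time are binding at x*.
The binding rows give the dual system: 4·y_mill time + 2·y_lathe time = 40 and 2·y_mill time + 2·y_lathe time = 25.
Solving: y_mill time = 7.5, y_lathe time = 5.
Reduced cost of flanges: c₃ − yᵀa₃ = 38 − (7.5·4 + 5·3) = 38 − 45 = -7.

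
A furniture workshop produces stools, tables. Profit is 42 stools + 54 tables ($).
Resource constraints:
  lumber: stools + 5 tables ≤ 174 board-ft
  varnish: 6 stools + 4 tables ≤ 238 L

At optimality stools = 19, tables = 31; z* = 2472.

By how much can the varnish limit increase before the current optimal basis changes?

Binding constraints: lumber, varnish. The basis is B = [[1,5],[6,4]] with det -26.
Per unit increase in varnish, x* moves by d = (0.1923, -0.0385).
The basis stays optimal until tables reaches 0; allowable increase = 806 L.

806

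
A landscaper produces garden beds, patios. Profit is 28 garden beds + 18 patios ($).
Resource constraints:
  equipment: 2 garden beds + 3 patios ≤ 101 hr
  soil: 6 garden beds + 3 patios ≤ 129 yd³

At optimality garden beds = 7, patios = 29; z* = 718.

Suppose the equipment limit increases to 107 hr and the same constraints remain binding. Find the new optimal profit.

At the optimum: equipment uses 101 of 101 (binding); soil uses 129 of 129 (binding).
Dual feasibility on the basic columns requires 2·y_equipment + 6·y_soil = 28, 3·y_equipment + 3·y_soil = 18.
→ y_equipment = 2 and y_soil = 4.
Δz = y_equipment·Δb = 2 × (6) = 12, so new z* = 718 + 12 = 730.

730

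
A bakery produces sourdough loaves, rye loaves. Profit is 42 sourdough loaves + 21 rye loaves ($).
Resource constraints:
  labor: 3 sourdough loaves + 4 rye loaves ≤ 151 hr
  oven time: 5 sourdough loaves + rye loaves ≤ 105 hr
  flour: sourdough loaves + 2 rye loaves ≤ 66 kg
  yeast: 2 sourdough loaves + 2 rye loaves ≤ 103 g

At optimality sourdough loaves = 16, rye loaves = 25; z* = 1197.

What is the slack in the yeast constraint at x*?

21

yeast used = 2·16 + 2·25 = 82; slack = 103 − 82 = 21.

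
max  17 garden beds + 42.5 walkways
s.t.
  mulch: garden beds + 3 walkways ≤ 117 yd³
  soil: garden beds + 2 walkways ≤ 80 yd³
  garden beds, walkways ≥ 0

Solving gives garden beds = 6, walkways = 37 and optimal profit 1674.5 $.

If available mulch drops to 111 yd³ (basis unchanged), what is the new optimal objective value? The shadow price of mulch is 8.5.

1623.5

Δb = -6, so new z* = 1674.5 + (8.5)·(-6) = 1674.5 − 51 = 1623.5.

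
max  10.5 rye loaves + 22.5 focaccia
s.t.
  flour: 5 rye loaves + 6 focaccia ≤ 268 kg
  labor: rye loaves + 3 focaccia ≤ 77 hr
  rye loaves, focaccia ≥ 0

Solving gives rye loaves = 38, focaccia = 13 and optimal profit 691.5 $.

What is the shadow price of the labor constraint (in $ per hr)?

5.5

Both flour and labor are binding at x*.
From A_Bᵀ y = c: 5·y_flour + 1·y_labor = 10.5; 6·y_flour + 3·y_labor = 22.5.
Solving: y_flour = 1, y_labor = 5.5.
Shadow price of labor = 5.5.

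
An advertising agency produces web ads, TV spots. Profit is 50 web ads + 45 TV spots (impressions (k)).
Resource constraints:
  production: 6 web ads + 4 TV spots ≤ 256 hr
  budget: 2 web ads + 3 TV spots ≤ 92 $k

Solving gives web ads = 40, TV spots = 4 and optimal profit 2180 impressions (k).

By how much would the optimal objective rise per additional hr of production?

6

At the optimum: production uses 256 of 256 (binding); budget uses 92 of 92 (binding).
Dual feasibility on the basic columns requires 6·y_production + 2·y_budget = 50, 4·y_production + 3·y_budget = 45.
→ y_production = 6 and y_budget = 7.
Shadow price of production = 6.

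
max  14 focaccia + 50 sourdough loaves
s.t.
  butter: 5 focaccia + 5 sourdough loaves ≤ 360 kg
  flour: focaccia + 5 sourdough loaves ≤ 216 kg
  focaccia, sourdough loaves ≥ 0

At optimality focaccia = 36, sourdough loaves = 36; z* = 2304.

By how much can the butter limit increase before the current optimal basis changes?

720

Binding constraints: butter, flour. The basis is B = [[5,5],[1,5]] with det 20.
Per unit increase in butter, x* moves by d = (0.25, -0.05).
The basis stays optimal until sourdough loaves reaches 0; allowable increase = 720 kg.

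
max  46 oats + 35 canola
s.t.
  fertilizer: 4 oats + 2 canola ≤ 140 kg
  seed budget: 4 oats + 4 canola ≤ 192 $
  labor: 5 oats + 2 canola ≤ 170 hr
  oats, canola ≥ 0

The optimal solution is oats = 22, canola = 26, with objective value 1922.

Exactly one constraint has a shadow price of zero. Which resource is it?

fertilizer: 140/140 (binding)
seed budget: 192/192 (binding)
labor: 162/170 (slack 8)
By complementary slackness, a constraint with positive slack has shadow price 0 → labor.

labor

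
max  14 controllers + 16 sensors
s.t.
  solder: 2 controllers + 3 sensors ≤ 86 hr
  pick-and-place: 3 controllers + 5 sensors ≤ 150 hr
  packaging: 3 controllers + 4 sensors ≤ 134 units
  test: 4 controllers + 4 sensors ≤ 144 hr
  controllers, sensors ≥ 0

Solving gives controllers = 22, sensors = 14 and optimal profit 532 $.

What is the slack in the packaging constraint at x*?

packaging used = 3·22 + 4·14 = 122; slack = 134 − 122 = 12.

12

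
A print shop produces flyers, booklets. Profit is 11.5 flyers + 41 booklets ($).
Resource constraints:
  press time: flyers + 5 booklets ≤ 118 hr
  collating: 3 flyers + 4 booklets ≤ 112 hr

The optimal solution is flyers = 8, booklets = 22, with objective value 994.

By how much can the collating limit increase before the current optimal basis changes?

242

Binding constraints: press time, collating. The basis is B = [[1,5],[3,4]] with det -11.
Per unit increase in collating, x* moves by d = (0.4545, -0.0909).
The basis stays optimal until booklets reaches 0; allowable increase = 242 hr.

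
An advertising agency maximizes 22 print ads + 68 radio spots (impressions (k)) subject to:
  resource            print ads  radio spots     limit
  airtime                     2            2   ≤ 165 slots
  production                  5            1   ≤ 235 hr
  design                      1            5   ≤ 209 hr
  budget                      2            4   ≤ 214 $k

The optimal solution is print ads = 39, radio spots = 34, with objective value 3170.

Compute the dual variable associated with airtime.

At the optimum: airtime uses 146 of 165 (slack = 19); production uses 229 of 235 (slack = 6); design uses 209 of 209 (binding); budget uses 214 of 214 (binding).
By complementary slackness, y = 0 for the non-binding constraints.
From A_Bᵀ y = c: 1·y_design + 2·y_budget = 22; 5·y_design + 4·y_budget = 68.
This yields shadow prices y_design = 8, y_budget = 7.
Shadow price of airtime = 0.

0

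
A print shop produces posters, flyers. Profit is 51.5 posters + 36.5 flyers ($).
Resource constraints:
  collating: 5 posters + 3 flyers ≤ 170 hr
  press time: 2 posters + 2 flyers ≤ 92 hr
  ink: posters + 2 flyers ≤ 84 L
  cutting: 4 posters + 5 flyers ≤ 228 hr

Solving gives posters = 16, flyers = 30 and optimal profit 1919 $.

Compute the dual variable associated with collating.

At the optimum: collating uses 170 of 170 (binding); press time uses 92 of 92 (binding); ink uses 76 of 84 (slack = 8); cutting uses 214 of 228 (slack = 14).
Slack constraints have shadow price 0 (complementary slackness).
The binding rows give the dual system: 5·y_collating + 2·y_press time = 51.5 and 3·y_collating + 2·y_press time = 36.5.
This yields shadow prices y_collating = 7.5, y_press time = 7.
Shadow price of collating = 7.5.

7.5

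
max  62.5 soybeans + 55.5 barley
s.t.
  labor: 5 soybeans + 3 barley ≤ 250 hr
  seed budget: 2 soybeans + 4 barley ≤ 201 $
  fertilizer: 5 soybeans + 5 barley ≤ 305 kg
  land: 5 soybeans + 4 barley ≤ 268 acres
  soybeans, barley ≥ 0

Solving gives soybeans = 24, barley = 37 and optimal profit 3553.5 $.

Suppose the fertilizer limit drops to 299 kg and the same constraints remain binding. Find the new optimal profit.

Binding: fertilizer and land. Non-binding: labor (19 unused), seed budget (5 unused).
By complementary slackness, y = 0 for the non-binding constraints.
From A_Bᵀ y = c: 5·y_fertilizer + 5·y_land = 62.5; 5·y_fertilizer + 4·y_land = 55.5.
This yields shadow prices y_fertilizer = 5.5, y_land = 7.
Δz = y_fertilizer·Δb = 5.5 × (-6) = -33, so new z* = 3553.5 − 33 = 3520.5.

3520.5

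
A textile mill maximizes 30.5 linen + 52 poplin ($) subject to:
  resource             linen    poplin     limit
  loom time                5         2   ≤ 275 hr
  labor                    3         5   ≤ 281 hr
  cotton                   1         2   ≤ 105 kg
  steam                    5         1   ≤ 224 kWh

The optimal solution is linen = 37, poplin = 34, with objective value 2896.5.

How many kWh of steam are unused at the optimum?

steam used = 5·37 + 1·34 = 219; slack = 224 − 219 = 5.

5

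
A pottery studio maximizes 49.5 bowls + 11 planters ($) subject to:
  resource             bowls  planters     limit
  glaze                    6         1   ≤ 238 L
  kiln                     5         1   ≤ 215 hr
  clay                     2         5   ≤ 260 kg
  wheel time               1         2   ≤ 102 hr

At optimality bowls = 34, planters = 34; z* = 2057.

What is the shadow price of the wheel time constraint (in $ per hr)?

1.5

At the optimum: glaze uses 238 of 238 (binding); kiln uses 204 of 215 (slack = 11); clay uses 238 of 260 (slack = 22); wheel time uses 102 of 102 (binding).
Since kiln, clay are not tight, their duals are 0.
The binding rows give the dual system: 6·y_glaze + 1·y_wheel time = 49.5 and 1·y_glaze + 2·y_wheel time = 11.
Solving: y_glaze = 8, y_wheel time = 1.5.
Shadow price of wheel time = 1.5.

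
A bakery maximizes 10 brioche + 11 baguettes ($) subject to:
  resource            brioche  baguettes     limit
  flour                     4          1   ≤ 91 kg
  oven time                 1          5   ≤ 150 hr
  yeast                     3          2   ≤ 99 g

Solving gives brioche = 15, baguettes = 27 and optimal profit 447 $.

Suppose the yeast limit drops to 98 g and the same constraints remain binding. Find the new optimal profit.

444

At the optimum: flour uses 87 of 91 (slack = 4); oven time uses 150 of 150 (binding); yeast uses 99 of 99 (binding).
Since flour is not tight, its dual is 0.
From A_Bᵀ y = c: 1·y_oven time + 3·y_yeast = 10; 5·y_oven time + 2·y_yeast = 11.
This yields shadow prices y_oven time = 1, y_yeast = 3.
Δz = y_yeast·Δb = 3 × (-1) = -3, so new z* = 447 − 3 = 444.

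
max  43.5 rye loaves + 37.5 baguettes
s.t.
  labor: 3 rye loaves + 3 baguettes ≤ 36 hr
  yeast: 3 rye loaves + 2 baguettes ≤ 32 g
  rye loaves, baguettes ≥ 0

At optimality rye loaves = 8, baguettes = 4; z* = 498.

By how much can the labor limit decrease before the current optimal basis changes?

Binding constraints: labor, yeast. The basis is B = [[3,3],[3,2]] with det -3.
Per unit decrease in labor, x* moves by d = (0.6667, -1).
The basis stays optimal until baguettes reaches 0; allowable decrease = 4 hr.

4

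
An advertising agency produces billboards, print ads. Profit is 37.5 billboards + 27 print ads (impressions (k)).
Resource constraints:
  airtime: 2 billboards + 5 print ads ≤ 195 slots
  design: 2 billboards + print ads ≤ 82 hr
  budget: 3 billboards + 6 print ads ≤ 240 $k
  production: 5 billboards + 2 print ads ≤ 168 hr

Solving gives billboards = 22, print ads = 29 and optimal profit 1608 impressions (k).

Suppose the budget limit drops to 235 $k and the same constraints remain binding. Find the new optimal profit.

At the optimum: airtime uses 189 of 195 (slack = 6); design uses 73 of 82 (slack = 9); budget uses 240 of 240 (binding); production uses 168 of 168 (binding).
Slack constraints have shadow price 0 (complementary slackness).
The binding rows give the dual system: 3·y_budget + 5·y_production = 37.5 and 6·y_budget + 2·y_production = 27.
This yields shadow prices y_budget = 2.5, y_production = 6.
Δz = y_budget·Δb = 2.5 × (-5) = -12.5, so new z* = 1608 − 12.5 = 1595.5.

1595.5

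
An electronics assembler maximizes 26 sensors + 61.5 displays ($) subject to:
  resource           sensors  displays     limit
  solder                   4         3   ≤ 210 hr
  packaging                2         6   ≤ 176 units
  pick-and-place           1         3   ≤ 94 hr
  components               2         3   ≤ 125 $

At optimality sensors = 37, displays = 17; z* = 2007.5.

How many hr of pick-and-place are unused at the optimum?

6

pick-and-place used = 1·37 + 3·17 = 88; slack = 94 − 88 = 6.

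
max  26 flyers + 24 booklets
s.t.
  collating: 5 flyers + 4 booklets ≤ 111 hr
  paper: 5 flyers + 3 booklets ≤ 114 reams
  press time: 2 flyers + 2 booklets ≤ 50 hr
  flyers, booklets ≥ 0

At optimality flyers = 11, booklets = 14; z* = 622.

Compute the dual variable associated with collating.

Binding: collating and press time. Non-binding: paper (17 unused).
Slack constraints have shadow price 0 (complementary slackness).
From A_Bᵀ y = c: 5·y_collating + 2·y_press time = 26; 4·y_collating + 2·y_press time = 24.
→ y_collating = 2 and y_press time = 8.
Shadow price of collating = 2.

2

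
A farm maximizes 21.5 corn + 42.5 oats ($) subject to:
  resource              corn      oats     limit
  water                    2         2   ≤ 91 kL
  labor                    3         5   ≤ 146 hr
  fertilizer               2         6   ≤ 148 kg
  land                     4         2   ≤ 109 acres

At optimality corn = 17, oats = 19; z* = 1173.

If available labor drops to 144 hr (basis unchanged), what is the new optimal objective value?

Check each constraint at x*: water 72/91 (slack 19); labor 146/146 (tight); fertilizer 148/148 (tight); land 106/109 (slack 3).
By complementary slackness, y = 0 for the non-binding constraints.
Dual feasibility on the basic columns requires 3·y_labor + 2·y_fertilizer = 21.5, 5·y_labor + 6·y_fertilizer = 42.5.
This yields shadow prices y_labor = 5.5, y_fertilizer = 2.5.
Δz = y_labor·Δb = 5.5 × (-2) = -11, so new z* = 1173 − 11 = 1162.

1162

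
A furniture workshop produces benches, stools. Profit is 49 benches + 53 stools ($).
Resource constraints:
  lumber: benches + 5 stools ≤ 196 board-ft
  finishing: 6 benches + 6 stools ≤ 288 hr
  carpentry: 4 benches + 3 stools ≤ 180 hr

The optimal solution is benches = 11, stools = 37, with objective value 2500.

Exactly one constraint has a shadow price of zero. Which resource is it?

carpentry

lumber: 196/196 (binding)
finishing: 288/288 (binding)
carpentry: 155/180 (slack 25)
By complementary slackness, a constraint with positive slack has shadow price 0 → carpentry.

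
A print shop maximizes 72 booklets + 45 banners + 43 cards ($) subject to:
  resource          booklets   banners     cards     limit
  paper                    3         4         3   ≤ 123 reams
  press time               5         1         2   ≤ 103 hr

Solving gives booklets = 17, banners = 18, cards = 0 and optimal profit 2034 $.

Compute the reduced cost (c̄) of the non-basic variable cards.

Check each constraint at x*: paper 123/123 (tight); press time 103/103 (tight).
Dual feasibility on the basic columns requires 3·y_paper + 5·y_press time = 72, 4·y_paper + 1·y_press time = 45.
Solving: y_paper = 9, y_press time = 9.
Reduced cost of cards: c₃ − yᵀa₃ = 43 − (9·3 + 9·2) = 43 − 45 = -2.

-2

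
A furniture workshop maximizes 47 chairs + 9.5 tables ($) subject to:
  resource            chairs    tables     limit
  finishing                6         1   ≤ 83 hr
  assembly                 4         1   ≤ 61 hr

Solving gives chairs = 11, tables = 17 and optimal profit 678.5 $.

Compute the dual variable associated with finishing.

Check each constraint at x*: finishing 83/83 (tight); assembly 61/61 (tight).
From A_Bᵀ y = c: 6·y_finishing + 4·y_assembly = 47; 1·y_finishing + 1·y_assembly = 9.5.
This yields shadow prices y_finishing = 4.5, y_assembly = 5.
Shadow price of finishing = 4.5.

4.5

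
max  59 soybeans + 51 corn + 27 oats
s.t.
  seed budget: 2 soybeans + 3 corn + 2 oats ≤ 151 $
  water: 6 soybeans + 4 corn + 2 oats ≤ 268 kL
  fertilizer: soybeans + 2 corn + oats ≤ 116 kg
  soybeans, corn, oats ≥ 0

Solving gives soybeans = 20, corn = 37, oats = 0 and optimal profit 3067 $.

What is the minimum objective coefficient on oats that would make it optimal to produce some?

At the optimum: seed budget uses 151 of 151 (binding); water uses 268 of 268 (binding); fertilizer uses 94 of 116 (slack = 22).
Since fertilizer is not tight, its dual is 0.
Dual feasibility on the basic columns requires 2·y_seed budget + 6·y_water = 59, 3·y_seed budget + 4·y_water = 51.
This yields shadow prices y_seed budget = 7, y_water = 7.5.
oats enters the basis when its profit ≥ yᵀa₃ = 7·2 + 7.5·2 = 29.

29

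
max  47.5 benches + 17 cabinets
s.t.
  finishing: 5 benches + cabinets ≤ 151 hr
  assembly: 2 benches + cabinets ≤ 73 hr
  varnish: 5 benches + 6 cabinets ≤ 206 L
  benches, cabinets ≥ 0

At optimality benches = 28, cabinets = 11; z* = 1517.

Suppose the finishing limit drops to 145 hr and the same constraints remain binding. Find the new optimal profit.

At the optimum: finishing uses 151 of 151 (binding); assembly uses 67 of 73 (slack = 6); varnish uses 206 of 206 (binding).
By complementary slackness, y = 0 for the non-binding constraint.
From A_Bᵀ y = c: 5·y_finishing + 5·y_varnish = 47.5; 1·y_finishing + 6·y_varnish = 17.
→ y_finishing = 8 and y_varnish = 1.5.
Δz = y_finishing·Δb = 8 × (-6) = -48, so new z* = 1517 − 48 = 1469.

1469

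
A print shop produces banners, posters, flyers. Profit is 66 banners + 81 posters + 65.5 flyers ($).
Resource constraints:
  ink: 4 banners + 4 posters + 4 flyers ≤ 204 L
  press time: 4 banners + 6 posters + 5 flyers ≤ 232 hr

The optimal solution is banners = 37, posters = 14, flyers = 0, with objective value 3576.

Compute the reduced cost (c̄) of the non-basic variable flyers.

-8

At the optimum: ink uses 204 of 204 (binding); press time uses 232 of 232 (binding).
The binding rows give the dual system: 4·y_ink + 4·y_press time = 66 and 4·y_ink + 6·y_press time = 81.
→ y_ink = 9 and y_press time = 7.5.
Reduced cost of flyers: c₃ − yᵀa₃ = 65.5 − (9·4 + 7.5·5) = 65.5 − 73.5 = -8.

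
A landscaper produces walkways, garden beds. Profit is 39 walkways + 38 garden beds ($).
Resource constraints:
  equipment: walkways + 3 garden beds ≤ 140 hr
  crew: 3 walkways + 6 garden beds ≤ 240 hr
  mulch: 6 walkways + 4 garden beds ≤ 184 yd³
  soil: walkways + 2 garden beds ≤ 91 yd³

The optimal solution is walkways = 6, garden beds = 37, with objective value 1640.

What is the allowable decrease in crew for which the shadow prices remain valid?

148

Binding constraints: crew, mulch. The basis is B = [[3,6],[6,4]] with det -24.
Per unit decrease in crew, x* moves by d = (0.1667, -0.25).
The basis stays optimal until garden beds reaches 0; allowable decrease = 148 hr.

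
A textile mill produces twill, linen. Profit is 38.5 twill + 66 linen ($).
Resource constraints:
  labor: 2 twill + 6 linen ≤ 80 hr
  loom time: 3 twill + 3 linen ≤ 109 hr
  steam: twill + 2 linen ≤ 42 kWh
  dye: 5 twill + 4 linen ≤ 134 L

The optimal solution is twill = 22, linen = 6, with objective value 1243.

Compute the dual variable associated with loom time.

Binding: labor and dye. Non-binding: loom time (25 unused), steam (8 unused).
By complementary slackness, y = 0 for the non-binding constraints.
The binding rows give the dual system: 2·y_labor + 5·y_dye = 38.5 and 6·y_labor + 4·y_dye = 66.
Solving: y_labor = 8, y_dye = 4.5.
Shadow price of loom time = 0.

0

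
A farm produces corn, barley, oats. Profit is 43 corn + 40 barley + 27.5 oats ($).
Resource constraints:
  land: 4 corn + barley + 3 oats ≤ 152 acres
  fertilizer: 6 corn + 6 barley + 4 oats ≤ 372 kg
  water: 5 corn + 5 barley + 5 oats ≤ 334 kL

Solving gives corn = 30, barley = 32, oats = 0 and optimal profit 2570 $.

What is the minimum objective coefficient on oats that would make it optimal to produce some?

29

At the optimum: land uses 152 of 152 (binding); fertilizer uses 372 of 372 (binding); water uses 310 of 334 (slack = 24).
By complementary slackness, y = 0 for the non-binding constraint.
Dual feasibility on the basic columns requires 4·y_land + 6·y_fertilizer = 43, 1·y_land + 6·y_fertilizer = 40.
→ y_land = 1 and y_fertilizer = 6.5.
oats enters the basis when its profit ≥ yᵀa₃ = 1·3 + 6.5·4 = 29.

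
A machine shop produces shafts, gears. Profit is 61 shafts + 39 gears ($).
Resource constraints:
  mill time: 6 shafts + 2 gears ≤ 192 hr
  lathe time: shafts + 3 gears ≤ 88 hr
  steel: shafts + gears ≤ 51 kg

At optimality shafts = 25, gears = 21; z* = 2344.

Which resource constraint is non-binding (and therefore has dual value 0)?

mill time: 192/192 (binding)
lathe time: 88/88 (binding)
steel: 46/51 (slack 5)
By complementary slackness, a constraint with positive slack has shadow price 0 → steel.

steel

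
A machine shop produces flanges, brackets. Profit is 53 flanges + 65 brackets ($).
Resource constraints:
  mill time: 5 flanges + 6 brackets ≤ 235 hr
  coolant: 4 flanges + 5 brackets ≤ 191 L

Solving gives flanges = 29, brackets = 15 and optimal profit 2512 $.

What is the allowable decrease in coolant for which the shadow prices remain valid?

3

Binding constraints: mill time, coolant. The basis is B = [[5,6],[4,5]] with det 1.
Per unit decrease in coolant, x* moves by d = (6, -5).
The basis stays optimal until brackets reaches 0; allowable decrease = 3 L.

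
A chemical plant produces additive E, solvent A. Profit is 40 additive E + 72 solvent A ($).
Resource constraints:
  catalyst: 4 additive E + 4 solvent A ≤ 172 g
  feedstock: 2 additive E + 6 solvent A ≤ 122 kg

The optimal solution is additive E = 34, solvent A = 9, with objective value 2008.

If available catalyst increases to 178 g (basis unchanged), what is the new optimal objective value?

Check each constraint at x*: catalyst 172/172 (tight); feedstock 122/122 (tight).
From A_Bᵀ y = c: 4·y_catalyst + 2·y_feedstock = 40; 4·y_catalyst + 6·y_feedstock = 72.
→ y_catalyst = 6 and y_feedstock = 8.
Δz = y_catalyst·Δb = 6 × (6) = 36, so new z* = 2008 + 36 = 2044.

2044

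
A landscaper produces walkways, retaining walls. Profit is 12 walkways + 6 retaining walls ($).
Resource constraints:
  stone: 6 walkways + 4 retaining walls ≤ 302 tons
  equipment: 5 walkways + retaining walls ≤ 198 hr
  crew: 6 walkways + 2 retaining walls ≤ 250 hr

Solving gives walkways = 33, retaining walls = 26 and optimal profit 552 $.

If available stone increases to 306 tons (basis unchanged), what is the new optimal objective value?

556

At the optimum: stone uses 302 of 302 (binding); equipment uses 191 of 198 (slack = 7); crew uses 250 of 250 (binding).
Since equipment is not tight, its dual is 0.
Dual feasibility on the basic columns requires 6·y_stone + 6·y_crew = 12, 4·y_stone + 2·y_crew = 6.
Solving: y_stone = 1, y_crew = 1.
Δz = y_stone·Δb = 1 × (4) = 4, so new z* = 552 + 4 = 556.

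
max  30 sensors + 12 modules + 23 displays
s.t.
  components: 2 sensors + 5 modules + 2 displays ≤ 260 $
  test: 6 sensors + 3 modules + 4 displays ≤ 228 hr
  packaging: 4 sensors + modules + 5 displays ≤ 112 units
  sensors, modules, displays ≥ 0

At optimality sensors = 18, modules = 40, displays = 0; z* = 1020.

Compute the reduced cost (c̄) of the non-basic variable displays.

-4

Check each constraint at x*: components 236/260 (slack 24); test 228/228 (tight); packaging 112/112 (tight).
Since components is not tight, its dual is 0.
Dual feasibility on the basic columns requires 6·y_test + 4·y_packaging = 30, 3·y_test + 1·y_packaging = 12.
This yields shadow prices y_test = 3, y_packaging = 3.
Reduced cost of displays: c₃ − yᵀa₃ = 23 − (3·4 + 3·5) = 23 − 27 = -4.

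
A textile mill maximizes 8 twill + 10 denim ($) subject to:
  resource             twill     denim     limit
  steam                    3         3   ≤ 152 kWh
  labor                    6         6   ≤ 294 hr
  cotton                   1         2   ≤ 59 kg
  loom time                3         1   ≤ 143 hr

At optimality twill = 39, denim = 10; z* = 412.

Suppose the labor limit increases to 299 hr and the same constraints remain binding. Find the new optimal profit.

417

Check each constraint at x*: steam 147/152 (slack 5); labor 294/294 (tight); cotton 59/59 (tight); loom time 127/143 (slack 16).
By complementary slackness, y = 0 for the non-binding constraints.
Dual feasibility on the basic columns requires 6·y_labor + 1·y_cotton = 8, 6·y_labor + 2·y_cotton = 10.
Solving: y_labor = 1, y_cotton = 2.
Δz = y_labor·Δb = 1 × (5) = 5, so new z* = 412 + 5 = 417.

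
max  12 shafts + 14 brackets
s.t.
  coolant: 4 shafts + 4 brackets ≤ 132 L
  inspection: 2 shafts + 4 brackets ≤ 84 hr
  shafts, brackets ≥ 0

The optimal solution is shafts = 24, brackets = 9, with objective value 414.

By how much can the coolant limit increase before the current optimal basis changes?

Binding constraints: coolant, inspection. The basis is B = [[4,4],[2,4]] with det 8.
Per unit increase in coolant, x* moves by d = (0.5, -0.25).
The basis stays optimal until brackets reaches 0; allowable increase = 36 L.

36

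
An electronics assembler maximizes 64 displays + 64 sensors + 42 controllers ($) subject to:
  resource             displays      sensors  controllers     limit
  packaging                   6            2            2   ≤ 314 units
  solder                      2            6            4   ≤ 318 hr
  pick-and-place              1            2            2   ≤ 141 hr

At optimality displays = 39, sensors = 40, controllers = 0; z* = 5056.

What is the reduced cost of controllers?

-6

At the optimum: packaging uses 314 of 314 (binding); solder uses 318 of 318 (binding); pick-and-place uses 119 of 141 (slack = 22).
By complementary slackness, y = 0 for the non-binding constraint.
From A_Bᵀ y = c: 6·y_packaging + 2·y_solder = 64; 2·y_packaging + 6·y_solder = 64.
→ y_packaging = 8 and y_solder = 8.
Reduced cost of controllers: c₃ − yᵀa₃ = 42 − (8·2 + 8·4) = 42 − 48 = -6.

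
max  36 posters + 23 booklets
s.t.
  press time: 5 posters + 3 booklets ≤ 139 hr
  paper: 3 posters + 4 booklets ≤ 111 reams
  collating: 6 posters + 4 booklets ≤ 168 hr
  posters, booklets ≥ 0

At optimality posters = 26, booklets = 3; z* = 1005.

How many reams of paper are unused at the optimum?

21

paper used = 3·26 + 4·3 = 90; slack = 111 − 90 = 21.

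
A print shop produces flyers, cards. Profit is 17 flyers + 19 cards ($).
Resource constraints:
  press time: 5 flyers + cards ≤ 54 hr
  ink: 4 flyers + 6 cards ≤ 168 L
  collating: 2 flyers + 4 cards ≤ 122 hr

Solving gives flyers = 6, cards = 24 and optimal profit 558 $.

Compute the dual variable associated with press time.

At the optimum: press time uses 54 of 54 (binding); ink uses 168 of 168 (binding); collating uses 108 of 122 (slack = 14).
Slack constraints have shadow price 0 (complementary slackness).
Dual feasibility on the basic columns requires 5·y_press time + 4·y_ink = 17, 1·y_press time + 6·y_ink = 19.
→ y_press time = 1 and y_ink = 3.
Shadow price of press time = 1.

1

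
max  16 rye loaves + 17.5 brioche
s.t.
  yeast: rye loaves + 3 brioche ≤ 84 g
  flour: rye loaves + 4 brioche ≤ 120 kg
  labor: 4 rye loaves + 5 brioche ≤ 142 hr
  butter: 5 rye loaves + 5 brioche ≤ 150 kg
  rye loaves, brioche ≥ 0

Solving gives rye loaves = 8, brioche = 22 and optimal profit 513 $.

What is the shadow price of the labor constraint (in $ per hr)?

At the optimum: yeast uses 74 of 84 (slack = 10); flour uses 96 of 120 (slack = 24); labor uses 142 of 142 (binding); butter uses 150 of 150 (binding).
By complementary slackness, y = 0 for the non-binding constraints.
Dual feasibility on the basic columns requires 4·y_labor + 5·y_butter = 16, 5·y_labor + 5·y_butter = 17.5.
→ y_labor = 1.5 and y_butter = 2.
Shadow price of labor = 1.5.

1.5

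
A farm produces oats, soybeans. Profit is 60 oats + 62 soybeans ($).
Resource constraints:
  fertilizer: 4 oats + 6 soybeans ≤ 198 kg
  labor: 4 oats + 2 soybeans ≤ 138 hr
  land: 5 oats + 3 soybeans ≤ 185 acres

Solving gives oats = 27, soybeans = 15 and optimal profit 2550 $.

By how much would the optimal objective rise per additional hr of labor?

7

Check each constraint at x*: fertilizer 198/198 (tight); labor 138/138 (tight); land 180/185 (slack 5).
By complementary slackness, y = 0 for the non-binding constraint.
Dual feasibility on the basic columns requires 4·y_fertilizer + 4·y_labor = 60, 6·y_fertilizer + 2·y_labor = 62.
Solving: y_fertilizer = 8, y_labor = 7.
Shadow price of labor = 7.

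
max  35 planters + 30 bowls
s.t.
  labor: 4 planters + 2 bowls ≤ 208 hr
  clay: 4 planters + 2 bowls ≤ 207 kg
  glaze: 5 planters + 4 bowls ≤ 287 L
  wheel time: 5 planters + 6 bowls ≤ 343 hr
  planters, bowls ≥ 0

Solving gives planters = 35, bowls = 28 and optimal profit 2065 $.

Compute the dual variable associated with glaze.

6

Binding: glaze and wheel time. Non-binding: labor (12 unused), clay (11 unused).
By complementary slackness, y = 0 for the non-binding constraints.
The binding rows give the dual system: 5·y_glaze + 5·y_wheel time = 35 and 4·y_glaze + 6·y_wheel time = 30.
This yields shadow prices y_glaze = 6, y_wheel time = 1.
Shadow price of glaze = 6.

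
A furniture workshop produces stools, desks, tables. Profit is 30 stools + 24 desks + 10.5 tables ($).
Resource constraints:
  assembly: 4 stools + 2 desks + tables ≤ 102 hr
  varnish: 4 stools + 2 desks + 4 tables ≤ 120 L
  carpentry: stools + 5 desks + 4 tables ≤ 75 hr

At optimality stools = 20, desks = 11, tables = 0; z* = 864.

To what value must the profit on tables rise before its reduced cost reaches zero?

15

Check each constraint at x*: assembly 102/102 (tight); varnish 102/120 (slack 18); carpentry 75/75 (tight).
Since varnish is not tight, its dual is 0.
The binding rows give the dual system: 4·y_assembly + 1·y_carpentry = 30 and 2·y_assembly + 5·y_carpentry = 24.
Solving: y_assembly = 7, y_carpentry = 2.
tables enters the basis when its profit ≥ yᵀa₃ = 7·1 + 2·4 = 15.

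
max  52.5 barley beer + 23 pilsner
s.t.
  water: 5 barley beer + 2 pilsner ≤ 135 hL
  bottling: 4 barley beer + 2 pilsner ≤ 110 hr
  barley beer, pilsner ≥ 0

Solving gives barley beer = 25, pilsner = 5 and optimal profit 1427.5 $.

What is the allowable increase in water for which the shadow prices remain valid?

2.5

Binding constraints: water, bottling. The basis is B = [[5,2],[4,2]] with det 2.
Per unit increase in water, x* moves by d = (1, -2).
The basis stays optimal until pilsner reaches 0; allowable increase = 2.5 hL.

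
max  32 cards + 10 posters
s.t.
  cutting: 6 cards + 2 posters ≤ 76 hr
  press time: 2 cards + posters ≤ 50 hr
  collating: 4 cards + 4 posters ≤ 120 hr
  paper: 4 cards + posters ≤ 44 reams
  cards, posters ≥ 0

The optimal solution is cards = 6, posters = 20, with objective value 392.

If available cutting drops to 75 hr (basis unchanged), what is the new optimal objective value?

Check each constraint at x*: cutting 76/76 (tight); press time 32/50 (slack 18); collating 104/120 (slack 16); paper 44/44 (tight).
Slack constraints have shadow price 0 (complementary slackness).
The binding rows give the dual system: 6·y_cutting + 4·y_paper = 32 and 2·y_cutting + 1·y_paper = 10.
→ y_cutting = 4 and y_paper = 2.
Δz = y_cutting·Δb = 4 × (-1) = -4, so new z* = 392 − 4 = 388.

388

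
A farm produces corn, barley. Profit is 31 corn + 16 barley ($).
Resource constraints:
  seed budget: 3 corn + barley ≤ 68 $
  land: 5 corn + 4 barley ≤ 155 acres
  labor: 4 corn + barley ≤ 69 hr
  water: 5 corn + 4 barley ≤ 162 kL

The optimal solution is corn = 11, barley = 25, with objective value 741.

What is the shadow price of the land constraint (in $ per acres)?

3

Binding: land and labor. Non-binding: seed budget (10 unused), water (7 unused).
Since seed budget, water are not tight, their duals are 0.
Dual feasibility on the basic columns requires 5·y_land + 4·y_labor = 31, 4·y_land + 1·y_labor = 16.
This yields shadow prices y_land = 3, y_labor = 4.
Shadow price of land = 3.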